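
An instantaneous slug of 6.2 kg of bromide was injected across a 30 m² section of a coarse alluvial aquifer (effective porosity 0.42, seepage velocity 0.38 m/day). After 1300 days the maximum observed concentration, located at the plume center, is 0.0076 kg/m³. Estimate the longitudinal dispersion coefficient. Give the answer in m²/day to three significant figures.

At the plume center C_max = M/(n_e·A·√(4πDt)), so D = M²/(4πt·(n_e·A·C_max)²).
n_e·A·C_max = 0.42 × 30 × 0.0076 = 0.09576 kg/m.
D = 6.2²/(4π × 1300 × 0.09576²) = 0.257 m²/day.

0.257 m²/day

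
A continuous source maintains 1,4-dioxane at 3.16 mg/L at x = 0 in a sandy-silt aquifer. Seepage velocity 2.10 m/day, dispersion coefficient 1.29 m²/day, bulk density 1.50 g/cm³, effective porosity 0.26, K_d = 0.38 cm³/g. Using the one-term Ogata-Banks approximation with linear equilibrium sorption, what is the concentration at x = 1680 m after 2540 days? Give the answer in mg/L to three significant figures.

Retardation factor R = 1 + ρ_b·K_d/n = 1 + 1.50 × 0.38/0.26 = 3.192.
Sorption retards both mechanisms: v_R = v/R = 0.6579 m/day, D_R = D/R = 0.4041 m²/day.
v_R·t = 0.6579 × 2540 = 1671.066 m; 2√(D_R t) = 64.08 m; argument = (1680 − 1671.066)/64.08 = 0.1394.
C = C₀ × ½·erfc(0.1394) = 3.16 × 0.4219 = 1.33 mg/L.

1.33 mg/L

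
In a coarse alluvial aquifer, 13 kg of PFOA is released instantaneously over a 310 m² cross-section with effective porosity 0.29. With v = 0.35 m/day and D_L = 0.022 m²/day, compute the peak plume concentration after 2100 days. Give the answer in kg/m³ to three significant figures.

The peak of an instantaneous 1D plume sits at x = vt; there the Gaussian factor is 1 and C_max = M/(n_e·A·√(4πDt)), where n_e·A is the pore area the mass is dissolved in.
√(4πDt) = √(4π × 0.022 × 2100) = 24.09 m, so C_max = 13/(0.29 × 310 × 24.09) = 0.00600 kg/m³.

0.00600 kg/m³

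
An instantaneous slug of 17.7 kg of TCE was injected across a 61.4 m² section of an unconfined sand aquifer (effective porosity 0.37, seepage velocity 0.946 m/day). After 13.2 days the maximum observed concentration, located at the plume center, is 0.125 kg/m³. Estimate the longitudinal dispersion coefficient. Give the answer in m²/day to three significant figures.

At the plume center C_max = M/(n_e·A·√(4πDt)), so D = M²/(4πt·(n_e·A·C_max)²).
n_e·A·C_max = 0.37 × 61.4 × 0.125 = 2.840 kg/m.
D = 17.7²/(4π × 13.2 × 2.840²) = 0.234 m²/day.

0.234 m²/day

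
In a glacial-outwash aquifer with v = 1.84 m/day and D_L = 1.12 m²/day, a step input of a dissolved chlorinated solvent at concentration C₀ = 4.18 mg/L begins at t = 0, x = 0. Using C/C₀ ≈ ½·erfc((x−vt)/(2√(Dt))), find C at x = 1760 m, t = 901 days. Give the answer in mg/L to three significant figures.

For a continuous step input, C/C₀ ≈ ½·erfc((x−vt)/(2√(Dt))).
vt = 1.84 × 901 = 1657.84 m and 2√(Dt) = 2√(1.12 × 901) = 63.53 m.
Argument (x−vt)/(2√(Dt)) = (1760 − 1657.84)/63.53 = 1.608; ½·erfc(1.608) = 0.01148.
C = 4.18 × 0.01148 = 0.0480 mg/L.

0.0480 mg/L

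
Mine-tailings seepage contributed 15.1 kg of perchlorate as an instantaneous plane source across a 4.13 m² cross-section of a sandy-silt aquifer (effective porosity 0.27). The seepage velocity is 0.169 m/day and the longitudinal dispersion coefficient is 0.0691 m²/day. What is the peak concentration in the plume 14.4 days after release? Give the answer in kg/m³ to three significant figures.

3.83 kg/m³

The peak of an instantaneous 1D plume sits at x = vt; there the Gaussian factor is 1 and C_max = M/(n_e·A·√(4πDt)), where n_e·A is the pore area the mass is dissolved in.
√(4πDt) = √(4π × 0.0691 × 14.4) = 3.536 m, so C_max = 15.1/(0.27 × 4.13 × 3.536) = 3.83 kg/m³.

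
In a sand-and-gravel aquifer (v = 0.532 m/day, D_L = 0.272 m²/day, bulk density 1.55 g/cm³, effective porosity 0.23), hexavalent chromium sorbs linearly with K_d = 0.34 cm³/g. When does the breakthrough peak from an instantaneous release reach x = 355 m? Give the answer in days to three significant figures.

Retardation factor R = 1 + ρ_b·K_d/n = 1 + 1.55 × 0.34/0.23 = 3.291.
Sorption retards both mechanisms: v_R = v/R = 0.1617 m/day, D_R = D/R = 0.08265 m²/day.
Peak time from v_R²t² + 2D_R t − x² = 0: t = (√(D_R² + v_R²x²) − D_R)/v_R².
√(D_R² + v_R²x²) = √(0.08265² + 0.1617² × 355²) = 57.40; v_R² = 0.02615.
t = (57.40 − 0.08265)/0.02615 = 2190 days.

2190 days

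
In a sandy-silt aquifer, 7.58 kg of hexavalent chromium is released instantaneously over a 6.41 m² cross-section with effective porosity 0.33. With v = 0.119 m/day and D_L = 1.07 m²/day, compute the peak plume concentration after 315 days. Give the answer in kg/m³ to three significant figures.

0.0551 kg/m³

The peak of an instantaneous 1D plume sits at x = vt; there the Gaussian factor is 1 and C_max = M/(n_e·A·√(4πDt)), where n_e·A is the pore area the mass is dissolved in.
√(4πDt) = √(4π × 1.07 × 315) = 65.08 m, so C_max = 7.58/(0.33 × 6.41 × 65.08) = 0.0551 kg/m³.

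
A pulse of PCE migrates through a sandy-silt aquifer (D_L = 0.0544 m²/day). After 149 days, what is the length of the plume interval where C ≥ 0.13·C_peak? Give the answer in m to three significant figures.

The plume is Gaussian with σ = √(2Dt) = √(2 × 0.0544 × 149) = 4.026 m.
C/C_peak = exp(−Δx²/(2σ²)) = 0.13 ⇒ Δx = σ·√(−2 ln 0.13) = 4.026 × 2.020 = 8.133 m.
Width = 2Δx = 16.3 m.

16.3 m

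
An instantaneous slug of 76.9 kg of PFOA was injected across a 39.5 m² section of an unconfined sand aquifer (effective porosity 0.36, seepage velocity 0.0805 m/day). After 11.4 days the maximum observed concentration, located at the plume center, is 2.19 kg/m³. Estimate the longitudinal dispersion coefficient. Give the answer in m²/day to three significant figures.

At the plume center C_max = M/(n_e·A·√(4πDt)), so D = M²/(4πt·(n_e·A·C_max)²).
n_e·A·C_max = 0.36 × 39.5 × 2.19 = 31.14 kg/m.
D = 76.9²/(4π × 11.4 × 31.14²) = 0.0426 m²/day.

0.0426 m²/day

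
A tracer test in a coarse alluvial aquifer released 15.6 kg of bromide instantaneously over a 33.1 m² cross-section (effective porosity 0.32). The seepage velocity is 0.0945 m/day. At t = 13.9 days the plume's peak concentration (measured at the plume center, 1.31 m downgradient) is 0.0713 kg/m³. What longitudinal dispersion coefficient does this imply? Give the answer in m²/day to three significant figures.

At the plume center C_max = M/(n_e·A·√(4πDt)), so D = M²/(4πt·(n_e·A·C_max)²).
n_e·A·C_max = 0.32 × 33.1 × 0.0713 = 0.7552 kg/m.
D = 15.6²/(4π × 13.9 × 0.7552²) = 2.44 m²/day.

2.44 m²/day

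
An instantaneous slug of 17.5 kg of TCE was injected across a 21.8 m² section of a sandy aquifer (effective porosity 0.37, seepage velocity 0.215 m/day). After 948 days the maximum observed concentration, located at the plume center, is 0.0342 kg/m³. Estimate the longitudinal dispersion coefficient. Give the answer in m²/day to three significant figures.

At the plume center C_max = M/(n_e·A·√(4πDt)), so D = M²/(4πt·(n_e·A·C_max)²).
n_e·A·C_max = 0.37 × 21.8 × 0.0342 = 0.2759 kg/m.
D = 17.5²/(4π × 948 × 0.2759²) = 0.338 m²/day.

0.338 m²/day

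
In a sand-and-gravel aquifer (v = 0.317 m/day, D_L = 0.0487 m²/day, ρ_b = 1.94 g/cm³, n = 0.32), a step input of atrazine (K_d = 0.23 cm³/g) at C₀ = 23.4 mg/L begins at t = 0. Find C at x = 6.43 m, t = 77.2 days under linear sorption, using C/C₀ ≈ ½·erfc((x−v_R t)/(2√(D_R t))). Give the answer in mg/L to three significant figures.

Retardation factor R = 1 + ρ_b·K_d/n = 1 + 1.94 × 0.23/0.32 = 2.394.
Sorption retards both mechanisms: v_R = v/R = 0.1324 m/day, D_R = D/R = 0.02034 m²/day.
v_R·t = 0.1324 × 77.2 = 10.22128 m; 2√(D_R t) = 2.506 m; argument = (6.43 − 10.22128)/2.506 = -1.513.
C = C₀ × ½·erfc(-1.513) = 23.4 × 0.9838 = 23.0 mg/L.

23.0 mg/L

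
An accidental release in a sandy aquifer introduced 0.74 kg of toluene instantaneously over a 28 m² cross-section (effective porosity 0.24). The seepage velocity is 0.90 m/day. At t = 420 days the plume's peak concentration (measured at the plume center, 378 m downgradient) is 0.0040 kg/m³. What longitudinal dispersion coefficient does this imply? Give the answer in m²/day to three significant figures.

0.144 m²/day

At the plume center C_max = M/(n_e·A·√(4πDt)), so D = M²/(4πt·(n_e·A·C_max)²).
n_e·A·C_max = 0.24 × 28 × 0.0040 = 0.02688 kg/m.
D = 0.74²/(4π × 420 × 0.02688²) = 0.144 m²/day.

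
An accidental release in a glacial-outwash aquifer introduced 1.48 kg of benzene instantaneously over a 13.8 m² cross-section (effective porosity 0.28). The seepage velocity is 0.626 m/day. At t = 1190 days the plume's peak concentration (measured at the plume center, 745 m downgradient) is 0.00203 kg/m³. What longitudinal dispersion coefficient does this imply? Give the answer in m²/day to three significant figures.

At the plume center C_max = M/(n_e·A·√(4πDt)), so D = M²/(4πt·(n_e·A·C_max)²).
n_e·A·C_max = 0.28 × 13.8 × 0.00203 = 0.007844 kg/m.
D = 1.48²/(4π × 1190 × 0.007844²) = 2.38 m²/day.

2.38 m²/day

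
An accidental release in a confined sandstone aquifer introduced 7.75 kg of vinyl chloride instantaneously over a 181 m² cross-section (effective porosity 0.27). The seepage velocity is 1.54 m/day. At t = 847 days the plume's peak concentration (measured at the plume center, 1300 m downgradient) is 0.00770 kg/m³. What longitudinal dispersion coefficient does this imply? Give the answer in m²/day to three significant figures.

At the plume center C_max = M/(n_e·A·√(4πDt)), so D = M²/(4πt·(n_e·A·C_max)²).
n_e·A·C_max = 0.27 × 181 × 0.00770 = 0.3763 kg/m.
D = 7.75²/(4π × 847 × 0.3763²) = 0.0399 m²/day.

0.0399 m²/day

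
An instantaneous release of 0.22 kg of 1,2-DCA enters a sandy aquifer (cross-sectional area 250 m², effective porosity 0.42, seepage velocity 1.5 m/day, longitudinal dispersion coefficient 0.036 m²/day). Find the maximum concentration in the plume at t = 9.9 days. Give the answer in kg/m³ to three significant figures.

0.000990 kg/m³

The peak of an instantaneous 1D plume sits at x = vt; there the Gaussian factor is 1 and C_max = M/(n_e·A·√(4πDt)), where n_e·A is the pore area the mass is dissolved in.
√(4πDt) = √(4π × 0.036 × 9.9) = 2.116 m, so C_max = 0.22/(0.42 × 250 × 2.116) = 0.000990 kg/m³.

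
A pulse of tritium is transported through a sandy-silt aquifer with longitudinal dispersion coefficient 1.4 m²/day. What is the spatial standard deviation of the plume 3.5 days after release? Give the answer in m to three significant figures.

3.13 m

Dispersive spreading gives a Gaussian with σ² = 2Dt; advection only shifts the center.
σ = √(2 × 1.4 × 3.5) = 3.13 m.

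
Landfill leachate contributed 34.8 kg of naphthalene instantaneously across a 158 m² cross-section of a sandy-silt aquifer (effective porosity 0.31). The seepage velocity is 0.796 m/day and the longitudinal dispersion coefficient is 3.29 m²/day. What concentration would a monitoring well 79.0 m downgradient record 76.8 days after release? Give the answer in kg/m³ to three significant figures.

0.00919 kg/m³

For an instantaneous plane source, C(x,t) = M/(n_e·A·√(4πDt)) · exp(−(x−vt)²/(4Dt)), with n_e·A the pore (flow) area.
Plume center vt = 0.796 × 76.8 = 61.1328 m, so the well at 79.0 m is 17.8672 m downgradient of the peak.
√(4πDt) = 56.35 m, giving peak height M/(n_e·A·√(4πDt)) = 34.8/(0.31 × 158 × 56.35) = 0.01261 kg/m³.
(x−vt)²/(4Dt) = (17.8672)²/(4 × 3.29 × 76.8) = 0.3159; exp(−0.3159) = 0.7291.
C = 0.01261 × 0.7291 = 0.00919 kg/m³.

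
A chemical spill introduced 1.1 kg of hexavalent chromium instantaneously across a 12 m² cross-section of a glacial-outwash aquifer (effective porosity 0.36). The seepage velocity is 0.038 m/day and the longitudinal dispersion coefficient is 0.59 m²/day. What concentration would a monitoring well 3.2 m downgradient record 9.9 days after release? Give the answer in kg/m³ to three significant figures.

For an instantaneous plane source, C(x,t) = M/(n_e·A·√(4πDt)) · exp(−(x−vt)²/(4Dt)), with n_e·A the pore (flow) area.
Plume center vt = 0.038 × 9.9 = 0.3762 m, so the well at 3.2 m is 2.8238 m downgradient of the peak.
√(4πDt) = 8.567 m, giving peak height M/(n_e·A·√(4πDt)) = 1.1/(0.36 × 12 × 8.567) = 0.02972 kg/m³.
(x−vt)²/(4Dt) = (2.8238)²/(4 × 0.59 × 9.9) = 0.3413; exp(−0.3413) = 0.7108.
C = 0.02972 × 0.7108 = 0.0211 kg/m³.

0.0211 kg/m³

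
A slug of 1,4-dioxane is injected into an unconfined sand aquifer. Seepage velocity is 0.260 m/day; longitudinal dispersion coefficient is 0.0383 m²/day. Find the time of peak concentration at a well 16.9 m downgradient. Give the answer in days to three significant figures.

64.4 days

For the 1D instantaneous-source solution, setting ∂C/∂t = 0 at fixed x gives v²t² + 2Dt − x² = 0, so t = (√(D² + v²x²) − D)/v².
√(D² + v²x²) = √(0.0383² + 0.260² × 16.9²) = 4.394; v² = 0.0676.
t = (4.394 − 0.0383)/0.0676 = 64.4 days (vs. the pure-advection estimate x/v = 65.0 d).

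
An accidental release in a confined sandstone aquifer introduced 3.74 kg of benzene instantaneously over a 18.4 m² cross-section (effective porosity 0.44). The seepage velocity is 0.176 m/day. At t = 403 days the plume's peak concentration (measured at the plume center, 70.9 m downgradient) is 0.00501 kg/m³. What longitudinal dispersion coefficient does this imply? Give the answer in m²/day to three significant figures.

At the plume center C_max = M/(n_e·A·√(4πDt)), so D = M²/(4πt·(n_e·A·C_max)²).
n_e·A·C_max = 0.44 × 18.4 × 0.00501 = 0.04056 kg/m.
D = 3.74²/(4π × 403 × 0.04056²) = 1.68 m²/day.

1.68 m²/day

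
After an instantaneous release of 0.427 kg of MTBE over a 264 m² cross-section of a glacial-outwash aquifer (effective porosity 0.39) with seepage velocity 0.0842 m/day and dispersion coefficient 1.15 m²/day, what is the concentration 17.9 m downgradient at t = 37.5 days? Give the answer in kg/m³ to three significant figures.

5.05e-05 kg/m³

For an instantaneous plane source, C(x,t) = M/(n_e·A·√(4πDt)) · exp(−(x−vt)²/(4Dt)), with n_e·A the pore (flow) area.
Plume center vt = 0.0842 × 37.5 = 3.1575 m, so the well at 17.9 m is 14.7425 m downgradient of the peak.
√(4πDt) = 23.28 m, giving peak height M/(n_e·A·√(4πDt)) = 0.427/(0.39 × 264 × 23.28) = 0.0001781 kg/m³.
(x−vt)²/(4Dt) = (14.7425)²/(4 × 1.15 × 37.5) = 1.260; exp(−1.260) = 0.2837.
C = 0.0001781 × 0.2837 = 5.05e-05 kg/m³.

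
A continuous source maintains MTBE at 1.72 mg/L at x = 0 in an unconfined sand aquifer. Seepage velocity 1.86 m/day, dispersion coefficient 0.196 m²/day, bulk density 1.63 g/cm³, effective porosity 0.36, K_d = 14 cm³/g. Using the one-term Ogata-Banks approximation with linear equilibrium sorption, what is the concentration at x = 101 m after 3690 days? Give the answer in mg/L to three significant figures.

Retardation factor R = 1 + ρ_b·K_d/n = 1 + 1.63 × 14/0.36 = 64.39.
Sorption retards both mechanisms: v_R = v/R = 0.02889 m/day, D_R = D/R = 0.003044 m²/day.
v_R·t = 0.02889 × 3690 = 106.6041 m; 2√(D_R t) = 6.703 m; argument = (101 − 106.6041)/6.703 = -0.8361.
C = C₀ × ½·erfc(-0.8361) = 1.72 × 0.8815 = 1.52 mg/L.

1.52 mg/L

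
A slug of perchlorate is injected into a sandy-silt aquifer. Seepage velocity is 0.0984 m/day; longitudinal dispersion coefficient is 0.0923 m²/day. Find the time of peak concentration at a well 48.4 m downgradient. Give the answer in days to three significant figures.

482 days

For the 1D instantaneous-source solution, setting ∂C/∂t = 0 at fixed x gives v²t² + 2Dt − x² = 0, so t = (√(D² + v²x²) − D)/v².
√(D² + v²x²) = √(0.0923² + 0.0984² × 48.4²) = 4.763; v² = 0.00968256.
t = (4.763 − 0.0923)/0.00968256 = 482 days (vs. the pure-advection estimate x/v = 492 d).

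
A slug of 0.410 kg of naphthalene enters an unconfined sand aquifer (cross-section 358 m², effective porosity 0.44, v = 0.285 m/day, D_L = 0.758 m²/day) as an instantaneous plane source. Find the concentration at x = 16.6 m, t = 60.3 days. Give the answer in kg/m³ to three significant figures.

0.000108 kg/m³

For an instantaneous plane source, C(x,t) = M/(n_e·A·√(4πDt)) · exp(−(x−vt)²/(4Dt)), with n_e·A the pore (flow) area.
Plume center vt = 0.285 × 60.3 = 17.1855 m, so the well at 16.6 m is 0.5855 m upgradient of the peak.
√(4πDt) = 23.97 m, giving peak height M/(n_e·A·√(4πDt)) = 0.410/(0.44 × 358 × 23.97) = 0.0001086 kg/m³.
(x−vt)²/(4Dt) = (-0.5855)²/(4 × 0.758 × 60.3) = 0.001875; exp(−0.001875) = 0.9981.
C = 0.0001086 × 0.9981 = 0.000108 kg/m³.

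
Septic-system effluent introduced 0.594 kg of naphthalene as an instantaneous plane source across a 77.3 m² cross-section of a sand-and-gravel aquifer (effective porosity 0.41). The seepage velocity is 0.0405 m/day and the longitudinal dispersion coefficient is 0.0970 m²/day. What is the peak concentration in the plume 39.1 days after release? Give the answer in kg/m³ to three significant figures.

The peak of an instantaneous 1D plume sits at x = vt; there the Gaussian factor is 1 and C_max = M/(n_e·A·√(4πDt)), where n_e·A is the pore area the mass is dissolved in.
√(4πDt) = √(4π × 0.0970 × 39.1) = 6.904 m, so C_max = 0.594/(0.41 × 77.3 × 6.904) = 0.00271 kg/m³.

0.00271 kg/m³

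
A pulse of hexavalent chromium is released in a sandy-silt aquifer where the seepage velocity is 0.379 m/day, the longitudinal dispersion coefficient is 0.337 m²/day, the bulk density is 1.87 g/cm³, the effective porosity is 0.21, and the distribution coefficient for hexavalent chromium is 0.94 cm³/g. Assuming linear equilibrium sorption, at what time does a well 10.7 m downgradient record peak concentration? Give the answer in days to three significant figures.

Retardation factor R = 1 + ρ_b·K_d/n = 1 + 1.87 × 0.94/0.21 = 9.370.
Sorption retards both mechanisms: v_R = v/R = 0.04045 m/day, D_R = D/R = 0.03597 m²/day.
Peak time from v_R²t² + 2D_R t − x² = 0: t = (√(D_R² + v_R²x²) − D_R)/v_R².
√(D_R² + v_R²x²) = √(0.03597² + 0.04045² × 10.7²) = 0.4343; v_R² = 0.001636.
t = (0.4343 − 0.03597)/0.001636 = 243 days.

243 days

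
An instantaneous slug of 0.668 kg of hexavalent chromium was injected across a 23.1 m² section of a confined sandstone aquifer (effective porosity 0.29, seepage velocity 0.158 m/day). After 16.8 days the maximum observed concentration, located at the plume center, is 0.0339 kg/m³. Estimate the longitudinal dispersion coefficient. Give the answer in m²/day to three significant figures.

0.0410 m²/day

At the plume center C_max = M/(n_e·A·√(4πDt)), so D = M²/(4πt·(n_e·A·C_max)²).
n_e·A·C_max = 0.29 × 23.1 × 0.0339 = 0.2271 kg/m.
D = 0.668²/(4π × 16.8 × 0.2271²) = 0.0410 m²/day.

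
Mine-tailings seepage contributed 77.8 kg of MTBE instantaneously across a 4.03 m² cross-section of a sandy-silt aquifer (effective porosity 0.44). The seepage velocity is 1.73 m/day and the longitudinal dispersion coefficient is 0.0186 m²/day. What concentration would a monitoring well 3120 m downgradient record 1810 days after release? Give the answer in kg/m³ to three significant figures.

0.826 kg/m³

For an instantaneous plane source, C(x,t) = M/(n_e·A·√(4πDt)) · exp(−(x−vt)²/(4Dt)), with n_e·A the pore (flow) area.
Plume center vt = 1.73 × 1810 = 3131.3 m, so the well at 3120 m is 11.3 m upgradient of the peak.
√(4πDt) = 20.57 m, giving peak height M/(n_e·A·√(4πDt)) = 77.8/(0.44 × 4.03 × 20.57) = 2.133 kg/m³.
(x−vt)²/(4Dt) = (-11.3)²/(4 × 0.0186 × 1810) = 0.9482; exp(−0.9482) = 0.3874.
C = 2.133 × 0.3874 = 0.826 kg/m³.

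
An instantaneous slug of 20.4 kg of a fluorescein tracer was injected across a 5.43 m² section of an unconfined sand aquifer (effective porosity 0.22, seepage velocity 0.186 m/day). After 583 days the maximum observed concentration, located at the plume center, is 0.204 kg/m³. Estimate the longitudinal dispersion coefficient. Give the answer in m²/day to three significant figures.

At the plume center C_max = M/(n_e·A·√(4πDt)), so D = M²/(4πt·(n_e·A·C_max)²).
n_e·A·C_max = 0.22 × 5.43 × 0.204 = 0.2437 kg/m.
D = 20.4²/(4π × 583 × 0.2437²) = 0.956 m²/day.

0.956 m²/day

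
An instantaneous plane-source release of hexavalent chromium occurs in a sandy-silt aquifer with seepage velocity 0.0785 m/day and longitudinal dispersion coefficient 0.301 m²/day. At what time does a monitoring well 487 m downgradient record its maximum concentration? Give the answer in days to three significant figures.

6160 days

For the 1D instantaneous-source solution, setting ∂C/∂t = 0 at fixed x gives v²t² + 2Dt − x² = 0, so t = (√(D² + v²x²) − D)/v².
√(D² + v²x²) = √(0.301² + 0.0785² × 487²) = 38.23; v² = 0.00616225.
t = (38.23 − 0.301)/0.00616225 = 6160 days (vs. the pure-advection estimate x/v = 6200 d).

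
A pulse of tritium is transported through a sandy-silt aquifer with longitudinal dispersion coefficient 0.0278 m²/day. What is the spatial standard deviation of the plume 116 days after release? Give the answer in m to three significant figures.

2.54 m

Dispersive spreading gives a Gaussian with σ² = 2Dt; advection only shifts the center.
σ = √(2 × 0.0278 × 116) = 2.54 m.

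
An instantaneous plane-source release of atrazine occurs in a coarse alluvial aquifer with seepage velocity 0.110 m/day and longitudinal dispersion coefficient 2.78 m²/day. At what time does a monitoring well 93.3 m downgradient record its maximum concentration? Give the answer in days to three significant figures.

For the 1D instantaneous-source solution, setting ∂C/∂t = 0 at fixed x gives v²t² + 2Dt − x² = 0, so t = (√(D² + v²x²) − D)/v².
√(D² + v²x²) = √(2.78² + 0.110² × 93.3²) = 10.63; v² = 0.0121.
t = (10.63 − 2.78)/0.0121 = 649 days (vs. the pure-advection estimate x/v = 848 d).

649 days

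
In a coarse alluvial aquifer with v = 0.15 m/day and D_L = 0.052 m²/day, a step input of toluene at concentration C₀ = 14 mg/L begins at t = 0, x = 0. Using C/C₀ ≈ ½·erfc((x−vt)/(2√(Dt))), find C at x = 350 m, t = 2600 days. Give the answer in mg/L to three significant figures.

13.9 mg/L

For a continuous step input, C/C₀ ≈ ½·erfc((x−vt)/(2√(Dt))).
vt = 0.15 × 2600 = 390 m and 2√(Dt) = 2√(0.052 × 2600) = 23.26 m.
Argument (x−vt)/(2√(Dt)) = (350 − 390)/23.26 = -1.720; ½·erfc(-1.720) = 0.9925.
C = 14 × 0.9925 = 13.9 mg/L.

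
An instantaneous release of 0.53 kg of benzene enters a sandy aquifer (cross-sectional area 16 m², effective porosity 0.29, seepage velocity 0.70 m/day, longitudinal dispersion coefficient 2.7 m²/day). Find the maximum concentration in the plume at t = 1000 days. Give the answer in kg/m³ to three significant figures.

The peak of an instantaneous 1D plume sits at x = vt; there the Gaussian factor is 1 and C_max = M/(n_e·A·√(4πDt)), where n_e·A is the pore area the mass is dissolved in.
√(4πDt) = √(4π × 2.7 × 1000) = 184.2 m, so C_max = 0.53/(0.29 × 16 × 184.2) = 0.000620 kg/m³.

0.000620 kg/m³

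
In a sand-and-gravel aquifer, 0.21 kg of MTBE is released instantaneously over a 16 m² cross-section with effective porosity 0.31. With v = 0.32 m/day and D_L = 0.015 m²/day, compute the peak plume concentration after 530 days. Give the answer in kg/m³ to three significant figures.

0.00424 kg/m³

The peak of an instantaneous 1D plume sits at x = vt; there the Gaussian factor is 1 and C_max = M/(n_e·A·√(4πDt)), where n_e·A is the pore area the mass is dissolved in.
√(4πDt) = √(4π × 0.015 × 530) = 9.995 m, so C_max = 0.21/(0.31 × 16 × 9.995) = 0.00424 kg/m³.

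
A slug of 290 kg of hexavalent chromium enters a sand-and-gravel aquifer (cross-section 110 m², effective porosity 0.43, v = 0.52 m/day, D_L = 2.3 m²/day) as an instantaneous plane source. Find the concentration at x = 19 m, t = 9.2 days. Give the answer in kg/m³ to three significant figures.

For an instantaneous plane source, C(x,t) = M/(n_e·A·√(4πDt)) · exp(−(x−vt)²/(4Dt)), with n_e·A the pore (flow) area.
Plume center vt = 0.52 × 9.2 = 4.784 m, so the well at 19 m is 14.216 m downgradient of the peak.
√(4πDt) = 16.31 m, giving peak height M/(n_e·A·√(4πDt)) = 290/(0.43 × 110 × 16.31) = 0.3759 kg/m³.
(x−vt)²/(4Dt) = (14.216)²/(4 × 2.3 × 9.2) = 2.388; exp(−2.388) = 0.09181.
C = 0.3759 × 0.09181 = 0.0345 kg/m³.

0.0345 kg/m³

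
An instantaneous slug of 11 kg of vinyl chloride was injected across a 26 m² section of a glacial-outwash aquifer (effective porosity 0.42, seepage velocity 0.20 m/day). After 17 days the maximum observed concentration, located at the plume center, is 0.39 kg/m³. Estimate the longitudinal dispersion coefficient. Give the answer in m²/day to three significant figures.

0.0312 m²/day

At the plume center C_max = M/(n_e·A·√(4πDt)), so D = M²/(4πt·(n_e·A·C_max)²).
n_e·A·C_max = 0.42 × 26 × 0.39 = 4.259 kg/m.
D = 11²/(4π × 17 × 4.259²) = 0.0312 m²/day.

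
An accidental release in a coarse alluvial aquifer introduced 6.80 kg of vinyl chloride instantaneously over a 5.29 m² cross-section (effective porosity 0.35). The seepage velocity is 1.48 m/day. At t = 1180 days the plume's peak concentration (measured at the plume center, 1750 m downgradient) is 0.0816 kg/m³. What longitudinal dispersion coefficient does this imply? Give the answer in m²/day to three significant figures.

0.137 m²/day

At the plume center C_max = M/(n_e·A·√(4πDt)), so D = M²/(4πt·(n_e·A·C_max)²).
n_e·A·C_max = 0.35 × 5.29 × 0.0816 = 0.1511 kg/m.
D = 6.80²/(4π × 1180 × 0.1511²) = 0.137 m²/day.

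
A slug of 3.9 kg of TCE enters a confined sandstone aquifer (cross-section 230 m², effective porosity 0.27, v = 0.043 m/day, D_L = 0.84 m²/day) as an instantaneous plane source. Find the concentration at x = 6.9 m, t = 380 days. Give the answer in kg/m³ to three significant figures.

For an instantaneous plane source, C(x,t) = M/(n_e·A·√(4πDt)) · exp(−(x−vt)²/(4Dt)), with n_e·A the pore (flow) area.
Plume center vt = 0.043 × 380 = 16.34 m, so the well at 6.9 m is 9.44 m upgradient of the peak.
√(4πDt) = 63.33 m, giving peak height M/(n_e·A·√(4πDt)) = 3.9/(0.27 × 230 × 63.33) = 0.0009917 kg/m³.
(x−vt)²/(4Dt) = (-9.44)²/(4 × 0.84 × 380) = 0.06979; exp(−0.06979) = 0.9326.
C = 0.0009917 × 0.9326 = 0.000925 kg/m³.

0.000925 kg/m³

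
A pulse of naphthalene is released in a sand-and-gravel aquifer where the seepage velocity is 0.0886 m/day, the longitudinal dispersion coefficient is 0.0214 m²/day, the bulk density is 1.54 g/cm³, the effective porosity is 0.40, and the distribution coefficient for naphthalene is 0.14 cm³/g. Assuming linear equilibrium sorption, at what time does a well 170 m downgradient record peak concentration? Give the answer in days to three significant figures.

2950 days

Retardation factor R = 1 + ρ_b·K_d/n = 1 + 1.54 × 0.14/0.40 = 1.539.
Sorption retards both mechanisms: v_R = v/R = 0.05757 m/day, D_R = D/R = 0.01391 m²/day.
Peak time from v_R²t² + 2D_R t − x² = 0: t = (√(D_R² + v_R²x²) − D_R)/v_R².
√(D_R² + v_R²x²) = √(0.01391² + 0.05757² × 170²) = 9.787; v_R² = 0.003314.
t = (9.787 − 0.01391)/0.003314 = 2950 days.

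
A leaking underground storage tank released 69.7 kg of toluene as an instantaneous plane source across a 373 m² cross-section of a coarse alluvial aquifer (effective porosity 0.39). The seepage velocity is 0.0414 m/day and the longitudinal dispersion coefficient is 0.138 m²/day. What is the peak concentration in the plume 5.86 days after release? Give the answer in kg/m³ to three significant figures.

0.150 kg/m³

The peak of an instantaneous 1D plume sits at x = vt; there the Gaussian factor is 1 and C_max = M/(n_e·A·√(4πDt)), where n_e·A is the pore area the mass is dissolved in.
√(4πDt) = √(4π × 0.138 × 5.86) = 3.188 m, so C_max = 69.7/(0.39 × 373 × 3.188) = 0.150 kg/m³.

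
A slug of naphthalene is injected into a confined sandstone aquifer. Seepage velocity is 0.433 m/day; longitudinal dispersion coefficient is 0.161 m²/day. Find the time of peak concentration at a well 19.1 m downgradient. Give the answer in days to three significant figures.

43.3 days

For the 1D instantaneous-source solution, setting ∂C/∂t = 0 at fixed x gives v²t² + 2Dt − x² = 0, so t = (√(D² + v²x²) − D)/v².
√(D² + v²x²) = √(0.161² + 0.433² × 19.1²) = 8.272; v² = 0.187489.
t = (8.272 − 0.161)/0.187489 = 43.3 days (vs. the pure-advection estimate x/v = 44.1 d).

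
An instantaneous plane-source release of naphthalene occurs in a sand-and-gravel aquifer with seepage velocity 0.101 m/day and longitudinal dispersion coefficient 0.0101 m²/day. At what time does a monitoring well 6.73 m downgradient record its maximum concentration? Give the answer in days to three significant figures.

For the 1D instantaneous-source solution, setting ∂C/∂t = 0 at fixed x gives v²t² + 2Dt − x² = 0, so t = (√(D² + v²x²) − D)/v².
√(D² + v²x²) = √(0.0101² + 0.101² × 6.73²) = 0.6798; v² = 0.010201.
t = (0.6798 − 0.0101)/0.010201 = 65.7 days (vs. the pure-advection estimate x/v = 66.6 d).

65.7 days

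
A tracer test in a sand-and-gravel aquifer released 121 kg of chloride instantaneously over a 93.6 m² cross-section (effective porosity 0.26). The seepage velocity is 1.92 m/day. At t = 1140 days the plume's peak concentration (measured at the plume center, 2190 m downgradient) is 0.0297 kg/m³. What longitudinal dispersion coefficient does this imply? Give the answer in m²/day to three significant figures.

At the plume center C_max = M/(n_e·A·√(4πDt)), so D = M²/(4πt·(n_e·A·C_max)²).
n_e·A·C_max = 0.26 × 93.6 × 0.0297 = 0.7228 kg/m.
D = 121²/(4π × 1140 × 0.7228²) = 1.96 m²/day.

1.96 m²/day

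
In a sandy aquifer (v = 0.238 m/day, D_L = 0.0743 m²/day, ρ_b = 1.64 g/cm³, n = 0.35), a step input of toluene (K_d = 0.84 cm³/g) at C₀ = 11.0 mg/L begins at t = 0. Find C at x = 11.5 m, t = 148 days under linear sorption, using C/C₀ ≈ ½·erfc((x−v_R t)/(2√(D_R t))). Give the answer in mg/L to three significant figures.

0.213 mg/L

Retardation factor R = 1 + ρ_b·K_d/n = 1 + 1.64 × 0.84/0.35 = 4.936.
Sorption retards both mechanisms: v_R = v/R = 0.04822 m/day, D_R = D/R = 0.01505 m²/day.
v_R·t = 0.04822 × 148 = 7.13656 m; 2√(D_R t) = 2.985 m; argument = (11.5 − 7.13656)/2.985 = 1.462.
C = C₀ × ½·erfc(1.462) = 11.0 × 0.01934 = 0.213 mg/L.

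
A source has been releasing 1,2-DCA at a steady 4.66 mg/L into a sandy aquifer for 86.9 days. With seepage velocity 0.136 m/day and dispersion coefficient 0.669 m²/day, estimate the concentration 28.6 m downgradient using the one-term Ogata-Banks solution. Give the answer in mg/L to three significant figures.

0.279 mg/L

For a continuous step input, C/C₀ ≈ ½·erfc((x−vt)/(2√(Dt))).
vt = 0.136 × 86.9 = 11.8184 m and 2√(Dt) = 2√(0.669 × 86.9) = 15.25 m.
Argument (x−vt)/(2√(Dt)) = (28.6 − 11.8184)/15.25 = 1.100; ½·erfc(1.100) = 0.05990.
C = 4.66 × 0.05990 = 0.279 mg/L.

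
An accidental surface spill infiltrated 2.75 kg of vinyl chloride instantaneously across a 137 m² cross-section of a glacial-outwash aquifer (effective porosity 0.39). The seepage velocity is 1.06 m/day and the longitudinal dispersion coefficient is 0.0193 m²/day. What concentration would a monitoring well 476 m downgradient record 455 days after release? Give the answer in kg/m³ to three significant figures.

0.00158 kg/m³

For an instantaneous plane source, C(x,t) = M/(n_e·A·√(4πDt)) · exp(−(x−vt)²/(4Dt)), with n_e·A the pore (flow) area.
Plume center vt = 1.06 × 455 = 482.3 m, so the well at 476 m is 6.3 m upgradient of the peak.
√(4πDt) = 10.50 m, giving peak height M/(n_e·A·√(4πDt)) = 2.75/(0.39 × 137 × 10.50) = 0.004902 kg/m³.
(x−vt)²/(4Dt) = (-6.3)²/(4 × 0.0193 × 455) = 1.130; exp(−1.130) = 0.3230.
C = 0.004902 × 0.3230 = 0.00158 kg/m³.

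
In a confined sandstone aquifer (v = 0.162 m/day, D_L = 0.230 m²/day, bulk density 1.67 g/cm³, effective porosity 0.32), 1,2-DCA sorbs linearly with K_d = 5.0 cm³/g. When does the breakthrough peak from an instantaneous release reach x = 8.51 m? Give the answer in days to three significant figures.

Retardation factor R = 1 + ρ_b·K_d/n = 1 + 1.67 × 5.0/0.32 = 27.09.
Sorption retards both mechanisms: v_R = v/R = 0.005980 m/day, D_R = D/R = 0.008490 m²/day.
Peak time from v_R²t² + 2D_R t − x² = 0: t = (√(D_R² + v_R²x²) − D_R)/v_R².
√(D_R² + v_R²x²) = √(0.008490² + 0.005980² × 8.51²) = 0.05159; v_R² = 3.576e-05.
t = (0.05159 − 0.008490)/3.576e-05 = 1210 days.

1210 days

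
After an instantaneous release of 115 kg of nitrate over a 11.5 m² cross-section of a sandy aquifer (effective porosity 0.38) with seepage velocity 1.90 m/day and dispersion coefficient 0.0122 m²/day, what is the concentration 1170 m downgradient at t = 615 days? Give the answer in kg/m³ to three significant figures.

For an instantaneous plane source, C(x,t) = M/(n_e·A·√(4πDt)) · exp(−(x−vt)²/(4Dt)), with n_e·A the pore (flow) area.
Plume center vt = 1.90 × 615 = 1168.5 m, so the well at 1170 m is 1.5 m downgradient of the peak.
√(4πDt) = 9.710 m, giving peak height M/(n_e·A·√(4πDt)) = 115/(0.38 × 11.5 × 9.710) = 2.710 kg/m³.
(x−vt)²/(4Dt) = (1.5)²/(4 × 0.0122 × 615) = 0.07497; exp(−0.07497) = 0.9278.
C = 2.710 × 0.9278 = 2.51 kg/m³.

2.51 kg/m³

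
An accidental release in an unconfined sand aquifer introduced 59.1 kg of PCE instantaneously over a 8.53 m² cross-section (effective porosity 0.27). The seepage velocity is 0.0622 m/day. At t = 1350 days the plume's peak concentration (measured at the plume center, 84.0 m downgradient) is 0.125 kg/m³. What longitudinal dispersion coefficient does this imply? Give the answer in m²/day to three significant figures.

At the plume center C_max = M/(n_e·A·√(4πDt)), so D = M²/(4πt·(n_e·A·C_max)²).
n_e·A·C_max = 0.27 × 8.53 × 0.125 = 0.2879 kg/m.
D = 59.1²/(4π × 1350 × 0.2879²) = 2.48 m²/day.

2.48 m²/day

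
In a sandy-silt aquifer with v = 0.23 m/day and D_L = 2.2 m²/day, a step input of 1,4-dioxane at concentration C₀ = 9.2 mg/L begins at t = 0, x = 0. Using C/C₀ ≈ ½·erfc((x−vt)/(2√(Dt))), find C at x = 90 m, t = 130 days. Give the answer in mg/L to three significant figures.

0.0551 mg/L

For a continuous step input, C/C₀ ≈ ½·erfc((x−vt)/(2√(Dt))).
vt = 0.23 × 130 = 29.9 m and 2√(Dt) = 2√(2.2 × 130) = 33.82 m.
Argument (x−vt)/(2√(Dt)) = (90 − 29.9)/33.82 = 1.777; ½·erfc(1.777) = 0.005984.
C = 9.2 × 0.005984 = 0.0551 mg/L.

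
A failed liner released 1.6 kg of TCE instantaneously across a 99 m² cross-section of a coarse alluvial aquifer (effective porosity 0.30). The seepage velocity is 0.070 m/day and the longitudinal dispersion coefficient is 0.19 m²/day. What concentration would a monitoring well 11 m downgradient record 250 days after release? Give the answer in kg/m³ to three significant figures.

0.00177 kg/m³

For an instantaneous plane source, C(x,t) = M/(n_e·A·√(4πDt)) · exp(−(x−vt)²/(4Dt)), with n_e·A the pore (flow) area.
Plume center vt = 0.070 × 250 = 17.5 m, so the well at 11 m is 6.5 m upgradient of the peak.
√(4πDt) = 24.43 m, giving peak height M/(n_e·A·√(4πDt)) = 1.6/(0.30 × 99 × 24.43) = 0.002205 kg/m³.
(x−vt)²/(4Dt) = (-6.5)²/(4 × 0.19 × 250) = 0.2224; exp(−0.2224) = 0.8006.
C = 0.002205 × 0.8006 = 0.00177 kg/m³.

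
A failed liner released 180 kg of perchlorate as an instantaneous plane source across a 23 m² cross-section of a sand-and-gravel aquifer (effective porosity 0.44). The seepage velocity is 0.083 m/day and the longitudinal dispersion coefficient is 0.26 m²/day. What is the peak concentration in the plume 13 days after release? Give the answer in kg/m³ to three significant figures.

2.73 kg/m³

The peak of an instantaneous 1D plume sits at x = vt; there the Gaussian factor is 1 and C_max = M/(n_e·A·√(4πDt)), where n_e·A is the pore area the mass is dissolved in.
√(4πDt) = √(4π × 0.26 × 13) = 6.517 m, so C_max = 180/(0.44 × 23 × 6.517) = 2.73 kg/m³.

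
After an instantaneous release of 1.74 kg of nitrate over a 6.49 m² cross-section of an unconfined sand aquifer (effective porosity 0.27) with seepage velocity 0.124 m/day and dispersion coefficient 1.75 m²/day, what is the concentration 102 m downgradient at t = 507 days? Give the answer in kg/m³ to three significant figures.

For an instantaneous plane source, C(x,t) = M/(n_e·A·√(4πDt)) · exp(−(x−vt)²/(4Dt)), with n_e·A the pore (flow) area.
Plume center vt = 0.124 × 507 = 62.868 m, so the well at 102 m is 39.132 m downgradient of the peak.
√(4πDt) = 105.6 m, giving peak height M/(n_e·A·√(4πDt)) = 1.74/(0.27 × 6.49 × 105.6) = 0.009403 kg/m³.
(x−vt)²/(4Dt) = (39.132)²/(4 × 1.75 × 507) = 0.4315; exp(−0.4315) = 0.6495.
C = 0.009403 × 0.6495 = 0.00611 kg/m³.

0.00611 kg/m³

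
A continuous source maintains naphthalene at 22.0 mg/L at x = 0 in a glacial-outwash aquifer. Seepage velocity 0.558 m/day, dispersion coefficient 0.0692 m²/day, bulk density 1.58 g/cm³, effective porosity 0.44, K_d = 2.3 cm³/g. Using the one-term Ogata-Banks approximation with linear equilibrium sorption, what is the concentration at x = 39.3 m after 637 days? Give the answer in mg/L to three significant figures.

8.45 mg/L

Retardation factor R = 1 + ρ_b·K_d/n = 1 + 1.58 × 2.3/0.44 = 9.259.
Sorption retards both mechanisms: v_R = v/R = 0.06027 m/day, D_R = D/R = 0.007474 m²/day.
v_R·t = 0.06027 × 637 = 38.39199 m; 2√(D_R t) = 4.364 m; argument = (39.3 − 38.39199)/4.364 = 0.2081.
C = C₀ × ½·erfc(0.2081) = 22.0 × 0.3843 = 8.45 mg/L.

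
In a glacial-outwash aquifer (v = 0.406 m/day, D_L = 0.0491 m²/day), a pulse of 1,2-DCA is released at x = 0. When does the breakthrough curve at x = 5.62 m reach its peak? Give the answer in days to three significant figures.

For the 1D instantaneous-source solution, setting ∂C/∂t = 0 at fixed x gives v²t² + 2Dt − x² = 0, so t = (√(D² + v²x²) − D)/v².
√(D² + v²x²) = √(0.0491² + 0.406² × 5.62²) = 2.282; v² = 0.164836.
t = (2.282 − 0.0491)/0.164836 = 13.5 days (vs. the pure-advection estimate x/v = 13.8 d).

13.5 days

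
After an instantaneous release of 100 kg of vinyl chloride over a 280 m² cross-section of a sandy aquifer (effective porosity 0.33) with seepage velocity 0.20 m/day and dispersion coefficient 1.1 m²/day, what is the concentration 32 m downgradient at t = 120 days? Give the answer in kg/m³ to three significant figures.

0.0235 kg/m³

For an instantaneous plane source, C(x,t) = M/(n_e·A·√(4πDt)) · exp(−(x−vt)²/(4Dt)), with n_e·A the pore (flow) area.
Plume center vt = 0.20 × 120 = 24 m, so the well at 32 m is 8 m downgradient of the peak.
√(4πDt) = 40.73 m, giving peak height M/(n_e·A·√(4πDt)) = 100/(0.33 × 280 × 40.73) = 0.02657 kg/m³.
(x−vt)²/(4Dt) = (8)²/(4 × 1.1 × 120) = 0.1212; exp(−0.1212) = 0.8859.
C = 0.02657 × 0.8859 = 0.0235 kg/m³.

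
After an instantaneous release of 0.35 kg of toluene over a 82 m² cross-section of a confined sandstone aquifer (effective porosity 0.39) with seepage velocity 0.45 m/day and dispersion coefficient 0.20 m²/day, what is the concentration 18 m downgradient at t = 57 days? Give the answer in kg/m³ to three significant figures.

For an instantaneous plane source, C(x,t) = M/(n_e·A·√(4πDt)) · exp(−(x−vt)²/(4Dt)), with n_e·A the pore (flow) area.
Plume center vt = 0.45 × 57 = 25.65 m, so the well at 18 m is 7.65 m upgradient of the peak.
√(4πDt) = 11.97 m, giving peak height M/(n_e·A·√(4πDt)) = 0.35/(0.39 × 82 × 11.97) = 0.0009143 kg/m³.
(x−vt)²/(4Dt) = (-7.65)²/(4 × 0.20 × 57) = 1.283; exp(−1.283) = 0.2772.
C = 0.0009143 × 0.2772 = 0.000253 kg/m³.

0.000253 kg/m³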